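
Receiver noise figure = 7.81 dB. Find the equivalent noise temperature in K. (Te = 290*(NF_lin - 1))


NF_lin = 10^(7.81/10) = 6.039486
Te = 290 * (6.039486 - 1) = 1461.5 K

1461.5 K


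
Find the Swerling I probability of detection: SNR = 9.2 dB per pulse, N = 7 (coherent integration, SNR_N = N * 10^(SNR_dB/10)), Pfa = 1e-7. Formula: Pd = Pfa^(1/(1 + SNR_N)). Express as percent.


SNR_lin = 10^(9.2/10) = 8.31764
SNR_N = 7 * 8.31764 = 58.22348
1/(1 + SNR_N) = 1/59.22348 = 0.0168852
Pd = (1e-7)^0.0168852 = 0.76173
Pd = 76.2%

76.2%


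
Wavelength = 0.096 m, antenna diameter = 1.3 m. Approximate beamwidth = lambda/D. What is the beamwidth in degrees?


BW_rad = 0.096 / 1.3 = 0.073846
BW_deg = 4.23 degrees

4.23 degrees


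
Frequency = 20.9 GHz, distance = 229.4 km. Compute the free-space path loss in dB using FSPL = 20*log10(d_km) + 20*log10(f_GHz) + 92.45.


20*log10(229.4) = 47.21
20*log10(20.9) = 26.4
FSPL = 166.1 dB

166.1 dB


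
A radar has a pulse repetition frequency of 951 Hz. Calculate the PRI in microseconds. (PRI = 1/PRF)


PRI = 1/951 = 0.0010515247 s = 1051.5 us

1051.5 us


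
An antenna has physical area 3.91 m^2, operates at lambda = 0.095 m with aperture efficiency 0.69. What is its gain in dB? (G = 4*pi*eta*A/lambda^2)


G_linear = 4*pi*0.69*3.91/0.095^2 = 3756.54
G_dB = 10*log10(3756.54) = 35.7 dB

35.7 dB


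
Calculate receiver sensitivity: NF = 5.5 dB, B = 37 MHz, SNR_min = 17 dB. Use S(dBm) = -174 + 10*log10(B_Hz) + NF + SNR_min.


10*log10(37000000.0) = 75.68
S = -174 + 75.68 + 5.5 + 17 = -75.8 dBm

-75.8 dBm


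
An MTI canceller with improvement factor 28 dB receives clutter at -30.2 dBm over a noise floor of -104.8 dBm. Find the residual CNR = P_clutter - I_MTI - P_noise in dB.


CNR = -30.2 - 28 - (-104.8) = 46.6 dB

46.6 dB


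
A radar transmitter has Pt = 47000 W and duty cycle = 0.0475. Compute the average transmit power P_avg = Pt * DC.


P_avg = 47000 * 0.0475 = 2232.5 W

2232.5 W


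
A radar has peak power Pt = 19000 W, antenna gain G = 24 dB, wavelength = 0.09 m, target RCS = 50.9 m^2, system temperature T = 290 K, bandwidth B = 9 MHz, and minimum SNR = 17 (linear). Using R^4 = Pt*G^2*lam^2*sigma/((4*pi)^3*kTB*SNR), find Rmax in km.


G_lin = 10^(24/10) = 251.188643
R^4 = 19000 * 251.188643^2 * 0.09^2 * 50.9 / ((4*pi)^3 * 1.38e-23 * 290 * 9000000.0 * 17)
R^4 = 4.06779e17 m^4
R_max = (4.06779e17)^(1/4) = 25254.5 m = 25.3 km

25.3 km


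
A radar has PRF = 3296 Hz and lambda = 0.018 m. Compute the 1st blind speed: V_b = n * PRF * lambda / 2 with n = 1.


V_blind = 1 * 3296 * 0.018 / 2 = 29.7 m/s

29.7 m/s


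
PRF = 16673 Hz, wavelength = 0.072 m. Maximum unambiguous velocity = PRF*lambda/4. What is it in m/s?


V_ua = 16673 * 0.072 / 4 = 300.1 m/s

300.1 m/s


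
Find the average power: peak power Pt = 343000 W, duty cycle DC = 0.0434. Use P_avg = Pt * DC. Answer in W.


P_avg = 343000 * 0.0434 = 14886.2 W

14886.2 W


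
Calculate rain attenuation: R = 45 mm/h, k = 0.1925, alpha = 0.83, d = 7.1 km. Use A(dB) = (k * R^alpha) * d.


gamma = 0.1925 * 45^0.83 = 4.535207 dB/km
A = 4.535207 * 7.1 = 32.2 dB

32.2 dB


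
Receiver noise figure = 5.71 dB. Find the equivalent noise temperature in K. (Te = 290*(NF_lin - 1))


NF_lin = 10^(5.71/10) = 3.723917
Te = 290 * (3.723917 - 1) = 789.9 K

789.9 K


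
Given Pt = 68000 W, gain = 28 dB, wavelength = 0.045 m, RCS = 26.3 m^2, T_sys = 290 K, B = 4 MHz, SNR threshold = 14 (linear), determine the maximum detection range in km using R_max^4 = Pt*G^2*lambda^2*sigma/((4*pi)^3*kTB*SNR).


G_lin = 10^(28/10) = 630.957344
R^4 = 68000 * 630.957344^2 * 0.045^2 * 26.3 / ((4*pi)^3 * 1.38e-23 * 290 * 4000000.0 * 14)
R^4 = 3.24187e18 m^4
R_max = (3.24187e18)^(1/4) = 42432.5 m = 42.4 km

42.4 km


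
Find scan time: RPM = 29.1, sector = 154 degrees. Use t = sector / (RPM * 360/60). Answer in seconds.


t = 154 / (29.1 * 360) * 60 = 0.88 s

0.88 s


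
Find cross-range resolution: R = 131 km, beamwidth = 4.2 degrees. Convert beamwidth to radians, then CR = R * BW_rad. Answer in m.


BW_rad = 0.073303829
CR = 131000 * 0.073303829 = 9602.8 m

9602.8 m


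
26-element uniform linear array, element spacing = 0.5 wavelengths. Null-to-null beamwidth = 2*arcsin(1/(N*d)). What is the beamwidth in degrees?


1/(N*d) = 1/(26*0.5) = 0.076923
BW = 2*arcsin(0.076923) = 8.8 degrees

8.8 degrees


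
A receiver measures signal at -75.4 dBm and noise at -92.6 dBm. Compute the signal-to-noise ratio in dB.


SNR = -75.4 - (-92.6) = 17.2 dB

17.2 dB


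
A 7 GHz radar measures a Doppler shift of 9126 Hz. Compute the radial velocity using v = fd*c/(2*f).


v = 9126 * 3e8 / (2 * 7000000000.0) = 195.6 m/s

195.6 m/s


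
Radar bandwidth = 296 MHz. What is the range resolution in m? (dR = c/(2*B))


dR = 3e8 / (2 * 296000000.0) = 0.51 m

0.51 m


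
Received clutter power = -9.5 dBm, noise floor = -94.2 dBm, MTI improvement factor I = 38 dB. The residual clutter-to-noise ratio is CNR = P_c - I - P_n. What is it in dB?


CNR = -9.5 - 38 - (-94.2) = 46.7 dB

46.7 dB


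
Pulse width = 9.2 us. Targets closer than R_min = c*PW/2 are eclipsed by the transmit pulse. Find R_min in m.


R_min = 3e8 * 9.2e-6 / 2 = 1380.0 m

1380.0 m


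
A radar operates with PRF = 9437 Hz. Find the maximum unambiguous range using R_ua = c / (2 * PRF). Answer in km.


R_ua = 3e8 / (2 * 9437) = 15894.9 m = 15.9 km

15.9 km


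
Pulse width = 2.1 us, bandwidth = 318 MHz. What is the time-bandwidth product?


TBP = 2.1 * 318 = 667.8

667.8


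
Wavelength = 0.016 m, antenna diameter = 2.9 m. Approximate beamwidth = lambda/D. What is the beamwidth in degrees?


BW_rad = 0.016 / 2.9 = 0.005517
BW_deg = 0.32 degrees

0.32 degrees


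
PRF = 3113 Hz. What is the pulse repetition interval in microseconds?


PRI = 1/3113 = 0.0003212335 s = 321.2 us

321.2 us


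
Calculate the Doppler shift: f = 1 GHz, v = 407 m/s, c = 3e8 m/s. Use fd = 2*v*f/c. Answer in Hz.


fd = 2 * 407 * 1000000000.0 / 3e8 = 2713.3 Hz

2713.3 Hz


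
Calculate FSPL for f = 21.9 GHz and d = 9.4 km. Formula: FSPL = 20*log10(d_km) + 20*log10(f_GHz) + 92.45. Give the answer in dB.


20*log10(9.4) = 19.46
20*log10(21.9) = 26.81
FSPL = 138.7 dB

138.7 dB


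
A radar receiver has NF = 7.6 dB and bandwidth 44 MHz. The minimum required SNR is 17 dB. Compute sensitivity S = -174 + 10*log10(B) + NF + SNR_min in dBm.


10*log10(44000000.0) = 76.43
S = -174 + 76.43 + 7.6 + 17 = -73.0 dBm

-73.0 dBm


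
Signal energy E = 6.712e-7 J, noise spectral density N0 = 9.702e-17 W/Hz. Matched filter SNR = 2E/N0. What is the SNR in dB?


SNR_lin = 2 * 6.712e-7 / 9.702e-17 = 1.384e10
SNR_dB = 10*log10(1.384e10) = 101.4 dB

101.4 dB


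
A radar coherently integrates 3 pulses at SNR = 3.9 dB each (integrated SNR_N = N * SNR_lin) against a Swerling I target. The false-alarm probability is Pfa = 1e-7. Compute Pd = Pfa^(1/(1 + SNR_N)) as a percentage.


SNR_lin = 10^(3.9/10) = 2.45471
SNR_N = 3 * 2.45471 = 7.36413
1/(1 + SNR_N) = 1/8.36413 = 0.1195582
Pd = (1e-7)^0.1195582 = 0.14558
Pd = 14.6%

14.6%


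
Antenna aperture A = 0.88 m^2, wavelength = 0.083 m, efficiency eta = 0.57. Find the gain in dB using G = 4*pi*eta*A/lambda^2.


G_linear = 4*pi*0.57*0.88/0.083^2 = 914.98
G_dB = 10*log10(914.98) = 29.6 dB

29.6 dB


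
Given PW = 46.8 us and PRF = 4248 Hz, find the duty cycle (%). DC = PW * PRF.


DC = 46.8e-6 * 4248 * 100 = 19.88%

19.88%


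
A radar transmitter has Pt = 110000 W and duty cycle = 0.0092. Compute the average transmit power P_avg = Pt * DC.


P_avg = 110000 * 0.0092 = 1012.0 W

1012.0 W


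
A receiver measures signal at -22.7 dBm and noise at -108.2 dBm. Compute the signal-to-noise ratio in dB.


SNR = -22.7 - (-108.2) = 85.5 dB

85.5 dB


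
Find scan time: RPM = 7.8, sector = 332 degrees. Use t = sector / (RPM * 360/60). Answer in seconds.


t = 332 / (7.8 * 360) * 60 = 7.09 s

7.09 s


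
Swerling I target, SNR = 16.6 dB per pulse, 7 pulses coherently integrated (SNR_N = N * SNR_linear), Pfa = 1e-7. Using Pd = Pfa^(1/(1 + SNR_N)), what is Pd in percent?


SNR_lin = 10^(16.6/10) = 45.70882
SNR_N = 7 * 45.70882 = 319.96174
1/(1 + SNR_N) = 1/320.96174 = 0.0031156
Pd = (1e-7)^0.0031156 = 0.95102
Pd = 95.1%

95.1%


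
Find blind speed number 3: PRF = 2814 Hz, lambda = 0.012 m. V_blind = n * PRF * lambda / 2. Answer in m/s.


V_blind = 3 * 2814 * 0.012 / 2 = 50.7 m/s

50.7 m/s


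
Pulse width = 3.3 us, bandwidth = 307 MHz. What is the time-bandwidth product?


TBP = 3.3 * 307 = 1013.1

1013.1


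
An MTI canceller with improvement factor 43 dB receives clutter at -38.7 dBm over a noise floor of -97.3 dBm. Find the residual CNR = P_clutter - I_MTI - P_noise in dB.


CNR = -38.7 - 43 - (-97.3) = 15.6 dB

15.6 dB


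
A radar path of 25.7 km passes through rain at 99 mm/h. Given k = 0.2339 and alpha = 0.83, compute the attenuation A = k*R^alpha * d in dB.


gamma = 0.2339 * 99^0.83 = 10.602479 dB/km
A = 10.602479 * 25.7 = 272.48 dB

272.48 dB


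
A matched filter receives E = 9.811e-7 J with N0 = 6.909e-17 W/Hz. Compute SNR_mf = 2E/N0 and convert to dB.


SNR_lin = 2 * 9.811e-7 / 6.909e-17 = 2.84e10
SNR_dB = 10*log10(2.84e10) = 104.5 dB

104.5 dB


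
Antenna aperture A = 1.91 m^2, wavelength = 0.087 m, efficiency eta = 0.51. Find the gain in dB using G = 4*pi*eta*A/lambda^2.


G_linear = 4*pi*0.51*1.91/0.087^2 = 1617.24
G_dB = 10*log10(1617.24) = 32.1 dB

32.1 dB


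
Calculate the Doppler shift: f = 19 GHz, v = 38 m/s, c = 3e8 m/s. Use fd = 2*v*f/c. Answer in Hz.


fd = 2 * 38 * 19000000000.0 / 3e8 = 4813.3 Hz

4813.3 Hz


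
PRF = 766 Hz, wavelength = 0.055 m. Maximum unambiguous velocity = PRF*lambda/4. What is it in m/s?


V_ua = 766 * 0.055 / 4 = 10.5 m/s

10.5 m/s


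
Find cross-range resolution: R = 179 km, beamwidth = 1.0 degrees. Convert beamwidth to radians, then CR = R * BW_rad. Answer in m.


BW_rad = 0.017453293
CR = 179000 * 0.017453293 = 3124.1 m

3124.1 m


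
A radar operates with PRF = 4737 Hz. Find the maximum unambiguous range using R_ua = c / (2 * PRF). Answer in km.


R_ua = 3e8 / (2 * 4737) = 31665.6 m = 31.7 km

31.7 km


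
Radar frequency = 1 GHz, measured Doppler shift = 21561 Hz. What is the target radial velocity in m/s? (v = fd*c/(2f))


v = 21561 * 3e8 / (2 * 1000000000.0) = 3234.2 m/s

3234.2 m/s


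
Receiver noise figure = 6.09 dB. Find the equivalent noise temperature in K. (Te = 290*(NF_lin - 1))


NF_lin = 10^(6.09/10) = 4.064433
Te = 290 * (4.064433 - 1) = 888.7 K

888.7 K


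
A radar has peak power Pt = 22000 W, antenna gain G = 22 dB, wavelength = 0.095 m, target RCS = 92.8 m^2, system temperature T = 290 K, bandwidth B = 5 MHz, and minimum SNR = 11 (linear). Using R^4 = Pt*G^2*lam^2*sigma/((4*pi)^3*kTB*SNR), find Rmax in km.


G_lin = 10^(22/10) = 158.489319
R^4 = 22000 * 158.489319^2 * 0.095^2 * 92.8 / ((4*pi)^3 * 1.38e-23 * 290 * 5000000.0 * 11)
R^4 = 1.05962e18 m^4
R_max = (1.05962e18)^(1/4) = 32083.9 m = 32.1 km

32.1 km


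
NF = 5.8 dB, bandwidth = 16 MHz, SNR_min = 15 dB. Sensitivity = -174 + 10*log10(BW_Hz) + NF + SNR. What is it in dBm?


10*log10(16000000.0) = 72.04
S = -174 + 72.04 + 5.8 + 15 = -81.2 dBm

-81.2 dBm


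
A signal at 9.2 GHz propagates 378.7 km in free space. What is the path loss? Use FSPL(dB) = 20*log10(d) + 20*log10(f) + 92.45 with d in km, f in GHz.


20*log10(378.7) = 51.57
20*log10(9.2) = 19.28
FSPL = 163.3 dB

163.3 dB


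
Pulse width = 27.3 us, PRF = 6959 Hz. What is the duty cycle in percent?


DC = 27.3e-6 * 6959 * 100 = 19.0%

19.0%


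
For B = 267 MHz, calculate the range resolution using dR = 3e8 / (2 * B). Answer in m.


dR = 3e8 / (2 * 267000000.0) = 0.56 m

0.56 m


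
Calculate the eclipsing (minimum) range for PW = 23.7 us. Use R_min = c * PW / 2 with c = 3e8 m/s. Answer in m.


R_min = 3e8 * 23.7e-6 / 2 = 3555.0 m

3555.0 m


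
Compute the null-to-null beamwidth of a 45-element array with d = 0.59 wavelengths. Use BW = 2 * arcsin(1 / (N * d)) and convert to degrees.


1/(N*d) = 1/(45*0.59) = 0.037665
BW = 2*arcsin(0.037665) = 4.3 degrees

4.3 degrees


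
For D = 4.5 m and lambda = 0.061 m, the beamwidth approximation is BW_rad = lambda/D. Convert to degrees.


BW_rad = 0.061 / 4.5 = 0.013556
BW_deg = 0.78 degrees

0.78 degrees


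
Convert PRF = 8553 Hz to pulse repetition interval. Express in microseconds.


PRI = 1/8553 = 0.000116918 s = 116.9 us

116.9 us


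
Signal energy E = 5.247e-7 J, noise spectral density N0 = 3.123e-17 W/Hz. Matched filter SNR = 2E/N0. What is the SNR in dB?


SNR_lin = 2 * 5.247e-7 / 3.123e-17 = 3.36e10
SNR_dB = 10*log10(3.36e10) = 105.3 dB

105.3 dB


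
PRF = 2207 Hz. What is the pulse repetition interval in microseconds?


PRI = 1/2207 = 0.0004531038 s = 453.1 us

453.1 us


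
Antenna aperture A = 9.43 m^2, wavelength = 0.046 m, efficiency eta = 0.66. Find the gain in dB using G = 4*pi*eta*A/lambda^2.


G_linear = 4*pi*0.66*9.43/0.046^2 = 36961.52
G_dB = 10*log10(36961.52) = 45.7 dB

45.7 dB


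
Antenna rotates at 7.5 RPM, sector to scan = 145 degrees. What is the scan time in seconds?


t = 145 / (7.5 * 360) * 60 = 3.22 s

3.22 s


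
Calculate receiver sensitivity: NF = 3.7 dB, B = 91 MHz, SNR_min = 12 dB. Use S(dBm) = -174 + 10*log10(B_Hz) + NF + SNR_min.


10*log10(91000000.0) = 79.59
S = -174 + 79.59 + 3.7 + 12 = -78.7 dBm

-78.7 dBm


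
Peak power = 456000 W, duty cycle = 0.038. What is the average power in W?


P_avg = 456000 * 0.038 = 17328.0 W

17328.0 W


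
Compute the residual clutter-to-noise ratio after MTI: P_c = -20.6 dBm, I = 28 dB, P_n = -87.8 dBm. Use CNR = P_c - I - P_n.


CNR = -20.6 - 28 - (-87.8) = 39.2 dB

39.2 dB


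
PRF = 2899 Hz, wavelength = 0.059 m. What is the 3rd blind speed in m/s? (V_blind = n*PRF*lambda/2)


V_blind = 3 * 2899 * 0.059 / 2 = 256.6 m/s

256.6 m/s


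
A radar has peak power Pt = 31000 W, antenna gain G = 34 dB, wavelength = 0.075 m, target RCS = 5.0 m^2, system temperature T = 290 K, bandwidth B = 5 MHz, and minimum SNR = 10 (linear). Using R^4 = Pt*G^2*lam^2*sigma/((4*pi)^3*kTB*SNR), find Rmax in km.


G_lin = 10^(34/10) = 2511.886432
R^4 = 31000 * 2511.886432^2 * 0.075^2 * 5.0 / ((4*pi)^3 * 1.38e-23 * 290 * 5000000.0 * 10)
R^4 = 1.38541e19 m^4
R_max = (1.38541e19)^(1/4) = 61009.1 m = 61.0 km

61.0 km


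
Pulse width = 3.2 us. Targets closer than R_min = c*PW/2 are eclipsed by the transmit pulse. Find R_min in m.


R_min = 3e8 * 3.2e-6 / 2 = 480.0 m

480.0 m


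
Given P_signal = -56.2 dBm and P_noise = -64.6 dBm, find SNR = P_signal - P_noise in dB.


SNR = -56.2 - (-64.6) = 8.4 dB

8.4 dB


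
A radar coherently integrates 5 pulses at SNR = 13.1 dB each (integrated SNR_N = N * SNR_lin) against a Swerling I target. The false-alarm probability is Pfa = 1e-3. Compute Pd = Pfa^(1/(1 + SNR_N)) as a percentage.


SNR_lin = 10^(13.1/10) = 20.41738
SNR_N = 5 * 20.41738 = 102.0869
1/(1 + SNR_N) = 1/103.0869 = 0.0097006
Pd = (1e-3)^0.0097006 = 0.93519
Pd = 93.5%

93.5%


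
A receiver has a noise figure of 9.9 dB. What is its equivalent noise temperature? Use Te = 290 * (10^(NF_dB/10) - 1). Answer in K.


NF_lin = 10^(9.9/10) = 9.772372
Te = 290 * (9.772372 - 1) = 2544.0 K

2544.0 K


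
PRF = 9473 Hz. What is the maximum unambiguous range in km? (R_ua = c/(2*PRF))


R_ua = 3e8 / (2 * 9473) = 15834.5 m = 15.8 km

15.8 km


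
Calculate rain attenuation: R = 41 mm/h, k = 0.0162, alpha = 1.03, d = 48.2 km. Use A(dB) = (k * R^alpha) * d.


gamma = 0.0162 * 41^1.03 = 0.742476 dB/km
A = 0.742476 * 48.2 = 35.79 dB

35.79 dB


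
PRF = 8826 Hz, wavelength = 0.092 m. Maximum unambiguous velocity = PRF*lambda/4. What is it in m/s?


V_ua = 8826 * 0.092 / 4 = 203.0 m/s

203.0 m/s


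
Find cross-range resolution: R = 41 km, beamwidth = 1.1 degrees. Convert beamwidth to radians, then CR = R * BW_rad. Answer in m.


BW_rad = 0.019198622
CR = 41000 * 0.019198622 = 787.1 m

787.1 m


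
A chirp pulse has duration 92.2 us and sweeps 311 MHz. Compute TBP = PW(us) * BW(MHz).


TBP = 92.2 * 311 = 28674.2

28674.2


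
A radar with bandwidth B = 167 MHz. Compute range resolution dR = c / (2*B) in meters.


dR = 3e8 / (2 * 167000000.0) = 0.9 m

0.9 m


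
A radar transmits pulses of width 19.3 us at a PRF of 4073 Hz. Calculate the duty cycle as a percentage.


DC = 19.3e-6 * 4073 * 100 = 7.86%

7.86%


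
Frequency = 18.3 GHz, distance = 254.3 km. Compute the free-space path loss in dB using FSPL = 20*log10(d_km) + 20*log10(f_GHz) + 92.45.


20*log10(254.3) = 48.11
20*log10(18.3) = 25.25
FSPL = 165.8 dB

165.8 dB


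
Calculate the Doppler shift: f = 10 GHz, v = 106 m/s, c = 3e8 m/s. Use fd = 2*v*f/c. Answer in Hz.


fd = 2 * 106 * 10000000000.0 / 3e8 = 7066.7 Hz

7066.7 Hz


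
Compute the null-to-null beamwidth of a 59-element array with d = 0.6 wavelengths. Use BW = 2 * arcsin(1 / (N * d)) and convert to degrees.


1/(N*d) = 1/(59*0.6) = 0.028249
BW = 2*arcsin(0.028249) = 3.2 degrees

3.2 degrees


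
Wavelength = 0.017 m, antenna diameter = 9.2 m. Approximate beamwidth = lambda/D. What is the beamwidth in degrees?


BW_rad = 0.017 / 9.2 = 0.001848
BW_deg = 0.11 degrees

0.11 degrees


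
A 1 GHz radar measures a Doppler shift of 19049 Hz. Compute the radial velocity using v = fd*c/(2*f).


v = 19049 * 3e8 / (2 * 1000000000.0) = 2857.4 m/s

2857.4 m/s


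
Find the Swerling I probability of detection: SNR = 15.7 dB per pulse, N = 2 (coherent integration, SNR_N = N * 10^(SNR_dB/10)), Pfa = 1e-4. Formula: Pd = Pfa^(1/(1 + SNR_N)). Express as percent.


SNR_lin = 10^(15.7/10) = 37.15352
SNR_N = 2 * 37.15352 = 74.30704
1/(1 + SNR_N) = 1/75.30704 = 0.013279
Pd = (1e-4)^0.013279 = 0.88488
Pd = 88.5%

88.5%


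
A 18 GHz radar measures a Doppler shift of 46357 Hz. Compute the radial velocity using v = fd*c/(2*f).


v = 46357 * 3e8 / (2 * 18000000000.0) = 386.3 m/s

386.3 m/s


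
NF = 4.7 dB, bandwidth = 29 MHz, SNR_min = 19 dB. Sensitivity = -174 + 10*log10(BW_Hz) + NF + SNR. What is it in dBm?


10*log10(29000000.0) = 74.62
S = -174 + 74.62 + 4.7 + 19 = -75.7 dBm

-75.7 dBm


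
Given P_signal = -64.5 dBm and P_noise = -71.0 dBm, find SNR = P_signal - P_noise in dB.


SNR = -64.5 - (-71.0) = 6.5 dB

6.5 dB


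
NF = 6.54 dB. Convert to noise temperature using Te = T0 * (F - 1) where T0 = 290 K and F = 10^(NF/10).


NF_lin = 10^(6.54/10) = 4.508167
Te = 290 * (4.508167 - 1) = 1017.4 K

1017.4 K


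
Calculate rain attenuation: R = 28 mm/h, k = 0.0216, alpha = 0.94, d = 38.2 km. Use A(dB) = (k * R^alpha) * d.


gamma = 0.0216 * 28^0.94 = 0.495202 dB/km
A = 0.495202 * 38.2 = 18.92 dB

18.92 dB


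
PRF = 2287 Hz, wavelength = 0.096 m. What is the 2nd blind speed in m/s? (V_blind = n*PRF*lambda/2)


V_blind = 2 * 2287 * 0.096 / 2 = 219.6 m/s

219.6 m/s


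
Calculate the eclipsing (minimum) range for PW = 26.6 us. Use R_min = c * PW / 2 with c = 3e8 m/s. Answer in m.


R_min = 3e8 * 26.6e-6 / 2 = 3990.0 m

3990.0 m


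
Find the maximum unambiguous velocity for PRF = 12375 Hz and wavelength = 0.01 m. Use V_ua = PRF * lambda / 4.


V_ua = 12375 * 0.01 / 4 = 30.9 m/s

30.9 m/s


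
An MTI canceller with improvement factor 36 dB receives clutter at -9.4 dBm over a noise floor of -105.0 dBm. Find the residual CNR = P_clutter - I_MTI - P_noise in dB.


CNR = -9.4 - 36 - (-105.0) = 59.6 dB

59.6 dB


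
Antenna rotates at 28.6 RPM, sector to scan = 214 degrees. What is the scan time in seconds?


t = 214 / (28.6 * 360) * 60 = 1.25 s

1.25 s


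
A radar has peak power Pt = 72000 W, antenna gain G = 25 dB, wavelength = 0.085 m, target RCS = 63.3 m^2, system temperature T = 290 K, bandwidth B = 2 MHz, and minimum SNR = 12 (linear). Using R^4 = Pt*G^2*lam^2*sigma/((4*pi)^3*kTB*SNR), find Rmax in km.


G_lin = 10^(25/10) = 316.227766
R^4 = 72000 * 316.227766^2 * 0.085^2 * 63.3 / ((4*pi)^3 * 1.38e-23 * 290 * 2000000.0 * 12)
R^4 = 1.72765e19 m^4
R_max = (1.72765e19)^(1/4) = 64470.9 m = 64.5 km

64.5 km


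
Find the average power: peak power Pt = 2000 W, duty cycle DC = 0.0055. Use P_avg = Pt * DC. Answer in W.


P_avg = 2000 * 0.0055 = 11.0 W

11.0 W


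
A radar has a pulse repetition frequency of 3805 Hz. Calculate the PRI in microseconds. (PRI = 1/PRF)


PRI = 1/3805 = 0.0002628121 s = 262.8 us

262.8 us


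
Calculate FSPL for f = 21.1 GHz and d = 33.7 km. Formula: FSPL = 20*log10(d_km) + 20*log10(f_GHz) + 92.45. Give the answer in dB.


20*log10(33.7) = 30.55
20*log10(21.1) = 26.49
FSPL = 149.5 dB

149.5 dB


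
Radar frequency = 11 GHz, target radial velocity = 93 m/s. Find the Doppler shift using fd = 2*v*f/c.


fd = 2 * 93 * 11000000000.0 / 3e8 = 6820.0 Hz

6820.0 Hz


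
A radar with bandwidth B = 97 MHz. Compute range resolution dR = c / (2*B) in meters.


dR = 3e8 / (2 * 97000000.0) = 1.55 m

1.55 m


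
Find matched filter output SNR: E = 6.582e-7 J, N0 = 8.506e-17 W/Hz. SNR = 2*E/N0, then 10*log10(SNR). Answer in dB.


SNR_lin = 2 * 6.582e-7 / 8.506e-17 = 1.548e10
SNR_dB = 10*log10(1.548e10) = 101.9 dB

101.9 dB


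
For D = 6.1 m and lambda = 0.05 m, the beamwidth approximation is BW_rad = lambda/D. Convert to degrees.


BW_rad = 0.05 / 6.1 = 0.008197
BW_deg = 0.47 degrees

0.47 degrees


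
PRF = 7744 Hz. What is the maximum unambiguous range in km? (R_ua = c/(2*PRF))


R_ua = 3e8 / (2 * 7744) = 19369.8 m = 19.4 km

19.4 km


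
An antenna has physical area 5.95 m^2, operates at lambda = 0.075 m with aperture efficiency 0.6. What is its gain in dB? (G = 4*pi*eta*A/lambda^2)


G_linear = 4*pi*0.6*5.95/0.075^2 = 7975.46
G_dB = 10*log10(7975.46) = 39.0 dB

39.0 dB


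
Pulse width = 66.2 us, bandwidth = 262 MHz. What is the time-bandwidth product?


TBP = 66.2 * 262 = 17344.4

17344.4


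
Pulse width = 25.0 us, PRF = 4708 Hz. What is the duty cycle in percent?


DC = 25.0e-6 * 4708 * 100 = 11.77%

11.77%


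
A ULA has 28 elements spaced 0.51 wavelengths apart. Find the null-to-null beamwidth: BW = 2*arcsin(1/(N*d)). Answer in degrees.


1/(N*d) = 1/(28*0.51) = 0.070028
BW = 2*arcsin(0.070028) = 8.0 degrees

8.0 degrees


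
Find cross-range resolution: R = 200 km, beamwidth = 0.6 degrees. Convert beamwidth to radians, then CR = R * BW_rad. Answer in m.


BW_rad = 0.010471976
CR = 200000 * 0.010471976 = 2094.4 m

2094.4 m


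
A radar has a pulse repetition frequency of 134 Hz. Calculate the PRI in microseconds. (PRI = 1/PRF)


PRI = 1/134 = 0.0074626866 s = 7462.7 us

7462.7 us


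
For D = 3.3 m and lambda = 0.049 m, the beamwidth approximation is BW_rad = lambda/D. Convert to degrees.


BW_rad = 0.049 / 3.3 = 0.014848
BW_deg = 0.85 degrees

0.85 degrees


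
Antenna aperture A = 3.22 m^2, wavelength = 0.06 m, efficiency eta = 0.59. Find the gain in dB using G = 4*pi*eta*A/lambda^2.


G_linear = 4*pi*0.59*3.22/0.06^2 = 6631.55
G_dB = 10*log10(6631.55) = 38.2 dB

38.2 dB


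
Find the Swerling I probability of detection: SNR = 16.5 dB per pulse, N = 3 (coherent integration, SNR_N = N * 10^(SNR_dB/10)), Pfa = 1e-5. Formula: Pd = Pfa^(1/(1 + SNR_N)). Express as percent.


SNR_lin = 10^(16.5/10) = 44.66836
SNR_N = 3 * 44.66836 = 134.00508
1/(1 + SNR_N) = 1/135.00508 = 0.0074071
Pd = (1e-5)^0.0074071 = 0.91826
Pd = 91.8%

91.8%


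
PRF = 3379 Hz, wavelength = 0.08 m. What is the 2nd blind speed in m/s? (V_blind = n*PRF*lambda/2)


V_blind = 2 * 3379 * 0.08 / 2 = 270.3 m/s

270.3 m/s


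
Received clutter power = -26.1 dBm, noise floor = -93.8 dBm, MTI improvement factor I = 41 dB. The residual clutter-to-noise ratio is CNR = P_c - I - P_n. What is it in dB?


CNR = -26.1 - 41 - (-93.8) = 26.7 dB

26.7 dB


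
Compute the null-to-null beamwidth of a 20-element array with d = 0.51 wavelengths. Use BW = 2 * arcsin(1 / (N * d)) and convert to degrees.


1/(N*d) = 1/(20*0.51) = 0.098039
BW = 2*arcsin(0.098039) = 11.3 degrees

11.3 degrees


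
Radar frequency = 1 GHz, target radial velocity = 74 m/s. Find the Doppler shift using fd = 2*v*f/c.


fd = 2 * 74 * 1000000000.0 / 3e8 = 493.3 Hz

493.3 Hz


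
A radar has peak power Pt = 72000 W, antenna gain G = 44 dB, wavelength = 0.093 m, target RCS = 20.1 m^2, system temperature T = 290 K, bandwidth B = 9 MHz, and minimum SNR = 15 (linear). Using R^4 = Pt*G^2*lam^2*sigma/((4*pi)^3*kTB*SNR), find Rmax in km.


G_lin = 10^(44/10) = 25118.864315
R^4 = 72000 * 25118.864315^2 * 0.093^2 * 20.1 / ((4*pi)^3 * 1.38e-23 * 290 * 9000000.0 * 15)
R^4 = 7.36638e21 m^4
R_max = (7.36638e21)^(1/4) = 292963.5 m = 293.0 km

293.0 km


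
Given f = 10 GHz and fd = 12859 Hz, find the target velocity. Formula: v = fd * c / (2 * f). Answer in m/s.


v = 12859 * 3e8 / (2 * 10000000000.0) = 192.9 m/s

192.9 m/s


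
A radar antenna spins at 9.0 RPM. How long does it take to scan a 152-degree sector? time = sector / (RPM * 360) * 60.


t = 152 / (9.0 * 360) * 60 = 2.81 s

2.81 s


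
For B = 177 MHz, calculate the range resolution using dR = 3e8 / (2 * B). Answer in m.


dR = 3e8 / (2 * 177000000.0) = 0.85 m

0.85 m


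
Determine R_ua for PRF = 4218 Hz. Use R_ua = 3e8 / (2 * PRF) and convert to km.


R_ua = 3e8 / (2 * 4218) = 35561.9 m = 35.6 km

35.6 km


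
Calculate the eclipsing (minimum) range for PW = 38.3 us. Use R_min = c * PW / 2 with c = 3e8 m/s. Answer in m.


R_min = 3e8 * 38.3e-6 / 2 = 5745.0 m

5745.0 m


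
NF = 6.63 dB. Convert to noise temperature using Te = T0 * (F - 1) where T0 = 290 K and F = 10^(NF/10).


NF_lin = 10^(6.63/10) = 4.602566
Te = 290 * (4.602566 - 1) = 1044.7 K

1044.7 K


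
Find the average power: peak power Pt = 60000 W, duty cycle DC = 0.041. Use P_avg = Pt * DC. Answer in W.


P_avg = 60000 * 0.041 = 2460.0 W

2460.0 W


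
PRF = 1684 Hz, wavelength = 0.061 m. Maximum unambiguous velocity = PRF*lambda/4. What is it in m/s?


V_ua = 1684 * 0.061 / 4 = 25.7 m/s

25.7 m/s


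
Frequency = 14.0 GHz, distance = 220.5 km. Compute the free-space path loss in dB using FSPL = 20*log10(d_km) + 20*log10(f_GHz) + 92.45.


20*log10(220.5) = 46.87
20*log10(14.0) = 22.92
FSPL = 162.2 dB

162.2 dB


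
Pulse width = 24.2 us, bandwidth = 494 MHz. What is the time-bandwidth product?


TBP = 24.2 * 494 = 11954.8

11954.8


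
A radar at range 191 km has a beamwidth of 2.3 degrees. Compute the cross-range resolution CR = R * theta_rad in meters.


BW_rad = 0.040142573
CR = 191000 * 0.040142573 = 7667.2 m

7667.2 m


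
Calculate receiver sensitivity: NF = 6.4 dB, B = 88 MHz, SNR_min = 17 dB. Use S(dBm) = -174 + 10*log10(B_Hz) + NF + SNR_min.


10*log10(88000000.0) = 79.44
S = -174 + 79.44 + 6.4 + 17 = -71.2 dBm

-71.2 dBm


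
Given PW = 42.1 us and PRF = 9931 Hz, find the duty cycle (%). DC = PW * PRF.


DC = 42.1e-6 * 9931 * 100 = 41.81%

41.81%


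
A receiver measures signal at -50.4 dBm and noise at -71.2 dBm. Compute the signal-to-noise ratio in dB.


SNR = -50.4 - (-71.2) = 20.8 dB

20.8 dB


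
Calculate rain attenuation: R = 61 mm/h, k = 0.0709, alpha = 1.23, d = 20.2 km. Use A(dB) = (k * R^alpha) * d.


gamma = 0.0709 * 61^1.23 = 11.132737 dB/km
A = 11.132737 * 20.2 = 224.88 dB

224.88 dB


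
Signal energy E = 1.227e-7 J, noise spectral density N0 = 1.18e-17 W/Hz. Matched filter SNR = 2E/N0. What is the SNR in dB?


SNR_lin = 2 * 1.227e-7 / 1.18e-17 = 2.08e10
SNR_dB = 10*log10(2.08e10) = 103.2 dB

103.2 dB


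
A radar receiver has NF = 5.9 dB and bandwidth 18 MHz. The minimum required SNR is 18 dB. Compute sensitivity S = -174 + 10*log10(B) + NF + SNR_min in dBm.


10*log10(18000000.0) = 72.55
S = -174 + 72.55 + 5.9 + 18 = -77.5 dBm

-77.5 dBm


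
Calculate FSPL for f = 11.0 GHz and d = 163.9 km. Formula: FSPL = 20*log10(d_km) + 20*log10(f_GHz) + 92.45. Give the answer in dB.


20*log10(163.9) = 44.29
20*log10(11.0) = 20.83
FSPL = 157.6 dB

157.6 dB


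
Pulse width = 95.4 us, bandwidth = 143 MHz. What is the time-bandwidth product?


TBP = 95.4 * 143 = 13642.2

13642.2


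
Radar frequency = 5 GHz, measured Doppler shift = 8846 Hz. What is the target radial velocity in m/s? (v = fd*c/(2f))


v = 8846 * 3e8 / (2 * 5000000000.0) = 265.4 m/s

265.4 m/s


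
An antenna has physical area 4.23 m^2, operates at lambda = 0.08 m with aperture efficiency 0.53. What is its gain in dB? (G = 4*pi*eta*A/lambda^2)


G_linear = 4*pi*0.53*4.23/0.08^2 = 4401.96
G_dB = 10*log10(4401.96) = 36.4 dB

36.4 dB


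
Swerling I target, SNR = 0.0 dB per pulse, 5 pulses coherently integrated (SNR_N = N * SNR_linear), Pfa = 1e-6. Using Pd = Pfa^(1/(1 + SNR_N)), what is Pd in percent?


SNR_lin = 10^(0.0/10) = 1.0
SNR_N = 5 * 1.0 = 5.0
1/(1 + SNR_N) = 1/6.0 = 0.1666667
Pd = (1e-6)^0.1666667 = 0.1
Pd = 10.0%

10.0%


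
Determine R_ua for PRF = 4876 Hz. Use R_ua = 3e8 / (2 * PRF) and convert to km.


R_ua = 3e8 / (2 * 4876) = 30762.9 m = 30.8 km

30.8 km


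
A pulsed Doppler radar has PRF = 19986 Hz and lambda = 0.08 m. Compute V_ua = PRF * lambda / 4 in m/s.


V_ua = 19986 * 0.08 / 4 = 399.7 m/s

399.7 m/s


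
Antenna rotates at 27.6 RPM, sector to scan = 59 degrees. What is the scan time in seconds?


t = 59 / (27.6 * 360) * 60 = 0.36 s

0.36 s


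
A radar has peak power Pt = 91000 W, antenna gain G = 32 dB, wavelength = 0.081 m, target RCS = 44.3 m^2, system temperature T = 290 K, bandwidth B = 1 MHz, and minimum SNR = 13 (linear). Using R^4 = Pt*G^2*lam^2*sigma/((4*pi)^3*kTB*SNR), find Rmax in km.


G_lin = 10^(32/10) = 1584.893192
R^4 = 91000 * 1584.893192^2 * 0.081^2 * 44.3 / ((4*pi)^3 * 1.38e-23 * 290 * 1000000.0 * 13)
R^4 = 6.43525e20 m^4
R_max = (6.43525e20)^(1/4) = 159272.7 m = 159.3 km

159.3 km


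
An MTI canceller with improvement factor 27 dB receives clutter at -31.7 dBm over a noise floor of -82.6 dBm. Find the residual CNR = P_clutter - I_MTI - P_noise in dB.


CNR = -31.7 - 27 - (-82.6) = 23.9 dB

23.9 dB


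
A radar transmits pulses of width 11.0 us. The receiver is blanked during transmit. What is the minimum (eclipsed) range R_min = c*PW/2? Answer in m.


R_min = 3e8 * 11.0e-6 / 2 = 1650.0 m

1650.0 m


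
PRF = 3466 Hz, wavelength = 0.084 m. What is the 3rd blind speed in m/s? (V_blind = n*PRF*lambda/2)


V_blind = 3 * 3466 * 0.084 / 2 = 436.7 m/s

436.7 m/s


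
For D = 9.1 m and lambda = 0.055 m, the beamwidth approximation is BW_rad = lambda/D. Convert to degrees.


BW_rad = 0.055 / 9.1 = 0.006044
BW_deg = 0.35 degrees

0.35 degrees


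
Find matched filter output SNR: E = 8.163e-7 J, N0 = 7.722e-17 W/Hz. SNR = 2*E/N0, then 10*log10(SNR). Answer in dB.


SNR_lin = 2 * 8.163e-7 / 7.722e-17 = 2.114e10
SNR_dB = 10*log10(2.114e10) = 103.3 dB

103.3 dB


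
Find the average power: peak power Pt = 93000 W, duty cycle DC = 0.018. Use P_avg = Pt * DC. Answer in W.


P_avg = 93000 * 0.018 = 1674.0 W

1674.0 W


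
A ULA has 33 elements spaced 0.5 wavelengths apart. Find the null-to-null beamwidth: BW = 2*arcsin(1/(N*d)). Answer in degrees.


1/(N*d) = 1/(33*0.5) = 0.060606
BW = 2*arcsin(0.060606) = 6.9 degrees

6.9 degrees


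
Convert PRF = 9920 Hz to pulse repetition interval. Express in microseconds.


PRI = 1/9920 = 0.0001008065 s = 100.8 us

100.8 us


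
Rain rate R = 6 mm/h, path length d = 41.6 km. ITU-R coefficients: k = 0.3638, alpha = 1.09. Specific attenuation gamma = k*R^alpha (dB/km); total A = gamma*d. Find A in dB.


gamma = 0.3638 * 6^1.09 = 2.564765 dB/km
A = 2.564765 * 41.6 = 106.69 dB

106.69 dB


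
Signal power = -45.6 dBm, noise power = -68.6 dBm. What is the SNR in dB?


SNR = -45.6 - (-68.6) = 23.0 dB

23.0 dB


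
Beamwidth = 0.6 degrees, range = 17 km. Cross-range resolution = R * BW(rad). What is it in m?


BW_rad = 0.010471976
CR = 17000 * 0.010471976 = 178.0 m

178.0 m


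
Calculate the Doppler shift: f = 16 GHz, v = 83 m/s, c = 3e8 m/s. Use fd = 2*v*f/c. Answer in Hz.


fd = 2 * 83 * 16000000000.0 / 3e8 = 8853.3 Hz

8853.3 Hz


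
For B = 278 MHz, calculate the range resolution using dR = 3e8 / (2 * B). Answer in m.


dR = 3e8 / (2 * 278000000.0) = 0.54 m

0.54 m


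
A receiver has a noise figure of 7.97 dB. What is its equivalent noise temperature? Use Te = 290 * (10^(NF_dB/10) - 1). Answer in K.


NF_lin = 10^(7.97/10) = 6.266139
Te = 290 * (6.266139 - 1) = 1527.2 K

1527.2 K


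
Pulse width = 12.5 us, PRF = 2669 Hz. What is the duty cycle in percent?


DC = 12.5e-6 * 2669 * 100 = 3.34%

3.34%


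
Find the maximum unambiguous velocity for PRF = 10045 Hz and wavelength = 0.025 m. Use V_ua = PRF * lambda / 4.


V_ua = 10045 * 0.025 / 4 = 62.8 m/s

62.8 m/s


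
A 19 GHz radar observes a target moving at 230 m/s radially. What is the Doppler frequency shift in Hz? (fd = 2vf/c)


fd = 2 * 230 * 19000000000.0 / 3e8 = 29133.3 Hz

29133.3 Hz


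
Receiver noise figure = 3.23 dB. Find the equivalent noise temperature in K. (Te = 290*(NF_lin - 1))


NF_lin = 10^(3.23/10) = 2.103778
Te = 290 * (2.103778 - 1) = 320.1 K

320.1 K


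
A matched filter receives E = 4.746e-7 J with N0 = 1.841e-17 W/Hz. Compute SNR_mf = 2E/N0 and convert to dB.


SNR_lin = 2 * 4.746e-7 / 1.841e-17 = 5.156e10
SNR_dB = 10*log10(5.156e10) = 107.1 dB

107.1 dB


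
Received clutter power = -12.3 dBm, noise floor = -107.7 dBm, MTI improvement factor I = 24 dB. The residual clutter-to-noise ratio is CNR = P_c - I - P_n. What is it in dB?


CNR = -12.3 - 24 - (-107.7) = 71.4 dB

71.4 dB


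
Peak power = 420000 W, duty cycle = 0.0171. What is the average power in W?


P_avg = 420000 * 0.0171 = 7182.0 W

7182.0 W


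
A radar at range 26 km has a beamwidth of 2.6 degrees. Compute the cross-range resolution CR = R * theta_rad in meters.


BW_rad = 0.045378561
CR = 26000 * 0.045378561 = 1179.8 m

1179.8 m


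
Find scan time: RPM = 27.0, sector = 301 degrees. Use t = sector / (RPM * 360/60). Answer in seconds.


t = 301 / (27.0 * 360) * 60 = 1.86 s

1.86 s


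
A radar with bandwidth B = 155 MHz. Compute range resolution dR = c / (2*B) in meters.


dR = 3e8 / (2 * 155000000.0) = 0.97 m

0.97 m


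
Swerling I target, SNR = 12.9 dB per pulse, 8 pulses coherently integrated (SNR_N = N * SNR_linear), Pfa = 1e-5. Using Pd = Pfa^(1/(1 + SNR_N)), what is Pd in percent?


SNR_lin = 10^(12.9/10) = 19.49845
SNR_N = 8 * 19.49845 = 155.9876
1/(1 + SNR_N) = 1/156.9876 = 0.0063699
Pd = (1e-5)^0.0063699 = 0.92929
Pd = 92.9%

92.9%


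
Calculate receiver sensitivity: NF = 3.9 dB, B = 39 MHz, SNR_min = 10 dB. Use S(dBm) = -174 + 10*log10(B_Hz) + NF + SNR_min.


10*log10(39000000.0) = 75.91
S = -174 + 75.91 + 3.9 + 10 = -84.2 dBm

-84.2 dBm


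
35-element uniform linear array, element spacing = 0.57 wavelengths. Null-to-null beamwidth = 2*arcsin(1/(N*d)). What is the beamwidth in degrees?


1/(N*d) = 1/(35*0.57) = 0.050125
BW = 2*arcsin(0.050125) = 5.7 degrees

5.7 degrees


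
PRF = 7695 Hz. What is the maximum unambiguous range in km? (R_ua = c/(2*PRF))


R_ua = 3e8 / (2 * 7695) = 19493.2 m = 19.5 km

19.5 km


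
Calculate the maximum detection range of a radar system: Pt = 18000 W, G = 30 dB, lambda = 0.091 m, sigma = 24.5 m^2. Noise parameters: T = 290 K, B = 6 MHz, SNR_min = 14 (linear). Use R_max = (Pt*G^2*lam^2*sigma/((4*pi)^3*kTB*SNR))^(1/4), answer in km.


G_lin = 10^(30/10) = 1000.0
R^4 = 18000 * 1000.0^2 * 0.091^2 * 24.5 / ((4*pi)^3 * 1.38e-23 * 290 * 6000000.0 * 14)
R^4 = 5.47439e18 m^4
R_max = (5.47439e18)^(1/4) = 48370.9 m = 48.4 km

48.4 km


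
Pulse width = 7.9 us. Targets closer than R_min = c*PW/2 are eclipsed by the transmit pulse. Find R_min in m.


R_min = 3e8 * 7.9e-6 / 2 = 1185.0 m

1185.0 m


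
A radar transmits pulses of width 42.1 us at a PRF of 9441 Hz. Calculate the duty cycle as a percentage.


DC = 42.1e-6 * 9441 * 100 = 39.75%

39.75%


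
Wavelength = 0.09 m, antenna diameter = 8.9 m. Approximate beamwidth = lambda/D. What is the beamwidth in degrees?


BW_rad = 0.09 / 8.9 = 0.010112
BW_deg = 0.58 degrees

0.58 degrees


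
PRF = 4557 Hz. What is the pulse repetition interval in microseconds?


PRI = 1/4557 = 0.0002194426 s = 219.4 us

219.4 us


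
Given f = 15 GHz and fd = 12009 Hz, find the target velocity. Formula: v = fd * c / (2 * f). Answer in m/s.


v = 12009 * 3e8 / (2 * 15000000000.0) = 120.1 m/s

120.1 m/s


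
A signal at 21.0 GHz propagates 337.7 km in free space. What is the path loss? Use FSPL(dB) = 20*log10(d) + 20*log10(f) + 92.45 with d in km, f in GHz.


20*log10(337.7) = 50.57
20*log10(21.0) = 26.44
FSPL = 169.5 dB

169.5 dB


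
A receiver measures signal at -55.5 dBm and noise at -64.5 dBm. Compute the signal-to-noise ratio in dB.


SNR = -55.5 - (-64.5) = 9.0 dB

9.0 dB


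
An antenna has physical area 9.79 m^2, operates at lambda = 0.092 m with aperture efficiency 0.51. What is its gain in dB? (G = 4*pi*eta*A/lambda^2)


G_linear = 4*pi*0.51*9.79/0.092^2 = 7412.88
G_dB = 10*log10(7412.88) = 38.7 dB

38.7 dB


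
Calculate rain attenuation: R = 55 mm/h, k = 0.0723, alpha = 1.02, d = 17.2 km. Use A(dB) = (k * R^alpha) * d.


gamma = 0.0723 * 55^1.02 = 4.308323 dB/km
A = 4.308323 * 17.2 = 74.1 dB

74.1 dB


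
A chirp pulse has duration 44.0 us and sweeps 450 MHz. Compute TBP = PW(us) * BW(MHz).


TBP = 44.0 * 450 = 19800.0

19800.0


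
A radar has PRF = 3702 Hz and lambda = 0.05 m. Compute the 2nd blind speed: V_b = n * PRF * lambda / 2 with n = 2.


V_blind = 2 * 3702 * 0.05 / 2 = 185.1 m/s

185.1 m/s


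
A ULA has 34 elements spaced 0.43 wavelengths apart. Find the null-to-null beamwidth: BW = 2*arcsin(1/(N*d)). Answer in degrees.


1/(N*d) = 1/(34*0.43) = 0.068399
BW = 2*arcsin(0.068399) = 7.8 degrees

7.8 degrees


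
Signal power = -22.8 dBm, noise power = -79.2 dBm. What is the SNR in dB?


SNR = -22.8 - (-79.2) = 56.4 dB

56.4 dB


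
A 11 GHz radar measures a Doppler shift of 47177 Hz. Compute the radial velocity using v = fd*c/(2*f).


v = 47177 * 3e8 / (2 * 11000000000.0) = 643.3 m/s

643.3 m/s


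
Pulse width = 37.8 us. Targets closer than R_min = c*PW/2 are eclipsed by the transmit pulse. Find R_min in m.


R_min = 3e8 * 37.8e-6 / 2 = 5670.0 m

5670.0 m


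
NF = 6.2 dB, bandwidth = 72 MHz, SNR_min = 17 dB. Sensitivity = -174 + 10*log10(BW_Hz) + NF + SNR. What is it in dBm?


10*log10(72000000.0) = 78.57
S = -174 + 78.57 + 6.2 + 17 = -72.2 dBm

-72.2 dBm


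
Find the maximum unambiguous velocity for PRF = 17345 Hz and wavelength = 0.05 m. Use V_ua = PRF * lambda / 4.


V_ua = 17345 * 0.05 / 4 = 216.8 m/s

216.8 m/s


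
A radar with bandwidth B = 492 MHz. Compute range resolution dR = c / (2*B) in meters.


dR = 3e8 / (2 * 492000000.0) = 0.3 m

0.3 m


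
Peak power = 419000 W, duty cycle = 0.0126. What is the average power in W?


P_avg = 419000 * 0.0126 = 5279.4 W

5279.4 W


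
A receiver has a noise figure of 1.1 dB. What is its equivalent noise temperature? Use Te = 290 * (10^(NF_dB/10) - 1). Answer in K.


NF_lin = 10^(1.1/10) = 1.28825
Te = 290 * (1.28825 - 1) = 83.6 K

83.6 K


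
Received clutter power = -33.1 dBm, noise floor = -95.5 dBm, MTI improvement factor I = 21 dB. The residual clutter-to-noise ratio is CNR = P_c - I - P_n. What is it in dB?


CNR = -33.1 - 21 - (-95.5) = 41.4 dB

41.4 dB
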